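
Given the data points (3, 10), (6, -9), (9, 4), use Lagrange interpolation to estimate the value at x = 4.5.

Lagrange interpolation formula:
P(x) = Σ yᵢ × Lᵢ(x)
where Lᵢ(x) = Π_{j≠i} (x - xⱼ)/(xᵢ - xⱼ)

L_0(4.5) = (4.5 - 6)/(3 - 6) × (4.5 - 9)/(3 - 9) = 0.375000
L_1(4.5) = (4.5 - 3)/(6 - 3) × (4.5 - 9)/(6 - 9) = 0.750000
L_2(4.5) = (4.5 - 3)/(9 - 3) × (4.5 - 6)/(9 - 6) = -0.125000

P(4.5) = 10×L_0(4.5) + (-9)×L_1(4.5) + 4×L_2(4.5)
P(4.5) = -3.500000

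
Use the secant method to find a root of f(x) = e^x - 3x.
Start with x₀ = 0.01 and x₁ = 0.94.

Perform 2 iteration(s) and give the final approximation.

f(x) = e^x - 3x
x₀ = 0.01, x₁ = 0.94

Secant formula: x_{n+1} = x_n - f(x_n)(x_n - x_{n-1})/(f(x_n) - f(x_{n-1}))

Iteration 1:
  f(0.010000) = 0.980050
  f(0.940000) = -0.260019
  x_2 = 0.940000 - (-0.260019)×(0.940000 - 0.010000)/(-0.260019 - 0.980050)
       = 0.744997
Iteration 2:
  f(0.940000) = -0.260019
  f(0.744997) = -0.128556
  x_3 = 0.744997 - (-0.128556)×(0.744997 - 0.940000)/(-0.128556 - (-0.260019))
       = 0.554306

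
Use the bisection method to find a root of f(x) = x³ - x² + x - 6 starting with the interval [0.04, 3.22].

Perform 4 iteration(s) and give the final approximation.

f(x) = x³ - x² + x - 6
Initial interval: [0.04, 3.22]

Iteration 1:
  c_1 = (0.040000 + 3.220000)/2 = 1.630000
  f(c_1) = f(1.630000) = -2.696153
  f(a) × f(c) ≥ 0, new interval: [1.630000, 3.220000]
Iteration 2:
  c_2 = (1.630000 + 3.220000)/2 = 2.425000
  f(c_2) = f(2.425000) = 4.804891
  f(a) × f(c) < 0, new interval: [1.630000, 2.425000]
Iteration 3:
  c_3 = (1.630000 + 2.425000)/2 = 2.027500
  f(c_3) = f(2.027500) = 0.251302
  f(a) × f(c) < 0, new interval: [1.630000, 2.027500]
Iteration 4:
  c_4 = (1.630000 + 2.027500)/2 = 1.828750
  f(c_4) = f(1.828750) = -1.399639
  f(a) × f(c) ≥ 0, new interval: [1.828750, 2.027500]

After 4 iteration(s), the approximation is c_4 = 1.828750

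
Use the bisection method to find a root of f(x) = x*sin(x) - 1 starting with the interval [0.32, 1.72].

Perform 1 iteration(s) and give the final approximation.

f(x) = x*sin(x) - 1
Initial interval: [0.32, 1.72]

Iteration 1:
  c_1 = (0.320000 + 1.720000)/2 = 1.020000
  f(c_1) = f(1.020000) = -0.130850
  f(a) × f(c) ≥ 0, new interval: [1.020000, 1.720000]

After 1 iteration(s), the approximation is c_1 = 1.020000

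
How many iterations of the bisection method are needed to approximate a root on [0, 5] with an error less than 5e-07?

We need (b-a)/2^n ≤ 5e-07
(5 - 0)/2^n ≤ 5e-07
5/2^n ≤ 5e-07
2^n ≥ 10000000
n ≥ log₂(10000000) = 23.25
n ≥ 24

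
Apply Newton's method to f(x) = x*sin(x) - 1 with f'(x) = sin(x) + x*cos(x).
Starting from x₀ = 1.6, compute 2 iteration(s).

f(x) = x*sin(x) - 1
f'(x) = sin(x) + x*cos(x)
x₀ = 1.6

Newton-Raphson formula: x_{n+1} = x_n - f(x_n)/f'(x_n)

Iteration 1:
  f(1.600000) = 0.599318
  f'(1.600000) = 0.952854
  x_1 = 1.600000 - 0.599318/0.952854 = 0.971029
Iteration 2:
  f(0.971029) = -0.198448
  f'(0.971029) = 1.373565
  x_2 = 0.971029 - (-0.198448)/1.373565 = 1.115505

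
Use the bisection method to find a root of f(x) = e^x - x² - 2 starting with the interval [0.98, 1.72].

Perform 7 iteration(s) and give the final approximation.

f(x) = e^x - x² - 2
Initial interval: [0.98, 1.72]

Iteration 1:
  c_1 = (0.980000 + 1.720000)/2 = 1.350000
  f(c_1) = f(1.350000) = 0.034926
  f(a) × f(c) < 0, new interval: [0.980000, 1.350000]
Iteration 2:
  c_2 = (0.980000 + 1.350000)/2 = 1.165000
  f(c_2) = f(1.165000) = -0.151302
  f(a) × f(c) ≥ 0, new interval: [1.165000, 1.350000]
Iteration 3:
  c_3 = (1.165000 + 1.350000)/2 = 1.257500
  f(c_3) = f(1.257500) = -0.064687
  f(a) × f(c) ≥ 0, new interval: [1.257500, 1.350000]
Iteration 4:
  c_4 = (1.257500 + 1.350000)/2 = 1.303750
  f(c_4) = f(1.303750) = -0.016682
  f(a) × f(c) ≥ 0, new interval: [1.303750, 1.350000]
Iteration 5:
  c_5 = (1.303750 + 1.350000)/2 = 1.326875
  f(c_5) = f(1.326875) = 0.008649
  f(a) × f(c) < 0, new interval: [1.303750, 1.326875]
Iteration 6:
  c_6 = (1.303750 + 1.326875)/2 = 1.315313
  f(c_6) = f(1.315313) = -0.004132
  f(a) × f(c) ≥ 0, new interval: [1.315313, 1.326875]
Iteration 7:
  c_7 = (1.315313 + 1.326875)/2 = 1.321094
  f(c_7) = f(1.321094) = 0.002229
  f(a) × f(c) < 0, new interval: [1.315313, 1.321094]

After 7 iteration(s), the approximation is c_7 = 1.321094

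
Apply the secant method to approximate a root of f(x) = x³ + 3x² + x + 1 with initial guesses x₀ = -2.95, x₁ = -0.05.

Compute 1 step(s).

f(x) = x³ + 3x² + x + 1
x₀ = -2.95, x₁ = -0.05

Secant formula: x_{n+1} = x_n - f(x_n)(x_n - x_{n-1})/(f(x_n) - f(x_{n-1}))

Iteration 1:
  f(-2.950000) = -1.514875
  f(-0.050000) = 0.957375
  x_2 = -0.050000 - 0.957375×(-0.050000 - (-2.950000))/(0.957375 - (-1.514875))
       = -1.173021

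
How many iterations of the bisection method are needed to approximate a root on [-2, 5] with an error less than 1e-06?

We need (b-a)/2^n ≤ 1e-06
(5 - (-2))/2^n ≤ 1e-06
7/2^n ≤ 1e-06
2^n ≥ 7000000
n ≥ log₂(7000000) = 22.74
n ≥ 23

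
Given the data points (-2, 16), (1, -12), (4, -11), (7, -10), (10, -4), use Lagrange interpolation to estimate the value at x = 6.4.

Lagrange interpolation formula:
P(x) = Σ yᵢ × Lᵢ(x)
where Lᵢ(x) = Π_{j≠i} (x - xⱼ)/(xᵢ - xⱼ)

L_0(6.4) = (6.4 - 1)/(-2 - 1) × (6.4 - 4)/(-2 - 4) × (6.4 - 7)/(-2 - 7) × (6.4 - 10)/(-2 - 10) = 0.014400
L_1(6.4) = (6.4 - (-2))/(1 - (-2)) × (6.4 - 4)/(1 - 4) × (6.4 - 7)/(1 - 7) × (6.4 - 10)/(1 - 10) = -0.089600
L_2(6.4) = (6.4 - (-2))/(4 - (-2)) × (6.4 - 1)/(4 - 1) × (6.4 - 7)/(4 - 7) × (6.4 - 10)/(4 - 10) = 0.302400
L_3(6.4) = (6.4 - (-2))/(7 - (-2)) × (6.4 - 1)/(7 - 1) × (6.4 - 4)/(7 - 4) × (6.4 - 10)/(7 - 10) = 0.806400
L_4(6.4) = (6.4 - (-2))/(10 - (-2)) × (6.4 - 1)/(10 - 1) × (6.4 - 4)/(10 - 4) × (6.4 - 7)/(10 - 7) = -0.033600

P(6.4) = 16×L_0(6.4) + (-12)×L_1(6.4) + (-11)×L_2(6.4) + (-10)×L_3(6.4) + (-4)×L_4(6.4)
P(6.4) = -9.950400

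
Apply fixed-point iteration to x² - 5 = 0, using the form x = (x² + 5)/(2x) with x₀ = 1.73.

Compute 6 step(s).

Equation: x² - 5 = 0
Fixed-point form: x = (x² + 5)/(2x)
x₀ = 1.73

x_1 = g(1.730000) = 2.310087
x_2 = g(2.310087) = 2.237254
x_3 = g(2.237254) = 2.236068
x_4 = g(2.236068) = 2.236068
x_5 = g(2.236068) = 2.236068
x_6 = g(2.236068) = 2.236068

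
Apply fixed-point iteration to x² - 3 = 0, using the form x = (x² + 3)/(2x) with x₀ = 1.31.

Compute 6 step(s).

Equation: x² - 3 = 0
Fixed-point form: x = (x² + 3)/(2x)
x₀ = 1.31

x_1 = g(1.310000) = 1.800038
x_2 = g(1.800038) = 1.733335
x_3 = g(1.733335) = 1.732051
x_4 = g(1.732051) = 1.732051
x_5 = g(1.732051) = 1.732051
x_6 = g(1.732051) = 1.732051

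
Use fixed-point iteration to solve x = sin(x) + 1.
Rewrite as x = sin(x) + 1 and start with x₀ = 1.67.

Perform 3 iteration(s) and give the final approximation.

Equation: x = sin(x) + 1
Fixed-point form: x = sin(x) + 1
x₀ = 1.67

x_1 = g(1.670000) = 1.995083
x_2 = g(1.995083) = 1.911332
x_3 = g(1.911332) = 1.942576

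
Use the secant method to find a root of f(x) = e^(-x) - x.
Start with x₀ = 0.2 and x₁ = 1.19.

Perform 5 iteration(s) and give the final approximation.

f(x) = e^(-x) - x
x₀ = 0.2, x₁ = 1.19

Secant formula: x_{n+1} = x_n - f(x_n)(x_n - x_{n-1})/(f(x_n) - f(x_{n-1}))

Iteration 1:
  f(0.200000) = 0.618731
  f(1.190000) = -0.885779
  x_2 = 1.190000 - (-0.885779)×(1.190000 - 0.200000)/(-0.885779 - 0.618731)
       = 0.607138
Iteration 2:
  f(1.190000) = -0.885779
  f(0.607138) = -0.062230
  x_3 = 0.607138 - (-0.062230)×(0.607138 - 1.190000)/(-0.062230 - (-0.885779))
       = 0.563095
Iteration 3:
  f(0.607138) = -0.062230
  f(0.563095) = 0.006349
  x_4 = 0.563095 - 0.006349×(0.563095 - 0.607138)/(0.006349 - (-0.062230))
       = 0.567172
Iteration 4:
  f(0.563095) = 0.006349
  f(0.567172) = -0.000046
  x_5 = 0.567172 - (-0.000046)×(0.567172 - 0.563095)/(-0.000046 - 0.006349)
       = 0.567143
Iteration 5:
  f(0.567172) = -0.000046
  f(0.567143) = 0.000000
  x_6 = 0.567143 - 0.000000×(0.567143 - 0.567172)/(0.000000 - (-0.000046))
       = 0.567143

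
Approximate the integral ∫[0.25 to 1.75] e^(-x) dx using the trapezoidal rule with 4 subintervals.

f(x) = e^(-x)
a = 0.25, b = 1.75, n = 4
h = (b - a)/n = 0.375000

Trapezoidal rule: (h/2)[f(x₀) + 2f(x₁) + 2f(x₂) + ... + f(xₙ)]

x_0 = 0.2500, f(x_0) = 0.778801, coefficient = 1
x_1 = 0.6250, f(x_1) = 0.535261, coefficient = 2
x_2 = 1.0000, f(x_2) = 0.367879, coefficient = 2
x_3 = 1.3750, f(x_3) = 0.252840, coefficient = 2
x_4 = 1.7500, f(x_4) = 0.173774, coefficient = 1

I ≈ (0.375000/2) × 3.264536 = 0.612100
Exact value: 0.605027
Error: 0.007074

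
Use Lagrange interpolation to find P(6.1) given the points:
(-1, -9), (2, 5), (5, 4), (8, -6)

Lagrange interpolation formula:
P(x) = Σ yᵢ × Lᵢ(x)
where Lᵢ(x) = Π_{j≠i} (x - xⱼ)/(xᵢ - xⱼ)

L_0(6.1) = (6.1 - 2)/(-1 - 2) × (6.1 - 5)/(-1 - 5) × (6.1 - 8)/(-1 - 8) = 0.052895
L_1(6.1) = (6.1 - (-1))/(2 - (-1)) × (6.1 - 5)/(2 - 5) × (6.1 - 8)/(2 - 8) = -0.274796
L_2(6.1) = (6.1 - (-1))/(5 - (-1)) × (6.1 - 2)/(5 - 2) × (6.1 - 8)/(5 - 8) = 1.024241
L_3(6.1) = (6.1 - (-1))/(8 - (-1)) × (6.1 - 2)/(8 - 2) × (6.1 - 5)/(8 - 5) = 0.197660

P(6.1) = (-9)×L_0(6.1) + 5×L_1(6.1) + 4×L_2(6.1) + (-6)×L_3(6.1)
P(6.1) = 1.060963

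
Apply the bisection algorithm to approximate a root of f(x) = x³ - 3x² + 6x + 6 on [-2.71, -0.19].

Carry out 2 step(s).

f(x) = x³ - 3x² + 6x + 6
Initial interval: [-2.71, -0.19]

Iteration 1:
  c_1 = (-2.710000 + (-0.190000))/2 = -1.450000
  f(c_1) = f(-1.450000) = -12.056125
  f(a) × f(c) ≥ 0, new interval: [-1.450000, -0.190000]
Iteration 2:
  c_2 = (-1.450000 + (-0.190000))/2 = -0.820000
  f(c_2) = f(-0.820000) = -1.488568
  f(a) × f(c) ≥ 0, new interval: [-0.820000, -0.190000]

After 2 iteration(s), the approximation is c_2 = -0.820000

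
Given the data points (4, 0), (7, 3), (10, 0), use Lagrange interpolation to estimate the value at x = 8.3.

Lagrange interpolation formula:
P(x) = Σ yᵢ × Lᵢ(x)
where Lᵢ(x) = Π_{j≠i} (x - xⱼ)/(xᵢ - xⱼ)

L_0(8.3) = (8.3 - 7)/(4 - 7) × (8.3 - 10)/(4 - 10) = -0.122778
L_1(8.3) = (8.3 - 4)/(7 - 4) × (8.3 - 10)/(7 - 10) = 0.812222
L_2(8.3) = (8.3 - 4)/(10 - 4) × (8.3 - 7)/(10 - 7) = 0.310556

P(8.3) = 0×L_0(8.3) + 3×L_1(8.3) + 0×L_2(8.3)
P(8.3) = 2.436667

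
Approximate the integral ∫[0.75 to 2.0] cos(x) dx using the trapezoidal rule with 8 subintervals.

f(x) = cos(x)
a = 0.75, b = 2.0, n = 8
h = (b - a)/n = 0.156250

Trapezoidal rule: (h/2)[f(x₀) + 2f(x₁) + 2f(x₂) + ... + f(xₙ)]

x_0 = 0.7500, f(x_0) = 0.731689, coefficient = 1
x_1 = 0.9062, f(x_1) = 0.616702, coefficient = 2
x_2 = 1.0625, f(x_2) = 0.486690, coefficient = 2
x_3 = 1.2188, f(x_3) = 0.344819, coefficient = 2
x_4 = 1.3750, f(x_4) = 0.194548, coefficient = 2
x_5 = 1.5312, f(x_5) = 0.039536, coefficient = 2
x_6 = 1.6875, f(x_6) = -0.116439, coefficient = 2
x_7 = 1.8438, f(x_7) = -0.269577, coefficient = 2
x_8 = 2.0000, f(x_8) = -0.416147, coefficient = 1

I ≈ (0.156250/2) × 2.908100 = 0.227195
Exact value: 0.227659
Error: 0.000463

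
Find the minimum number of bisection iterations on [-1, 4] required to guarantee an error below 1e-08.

We need (b-a)/2^n ≤ 1e-08
(4 - (-1))/2^n ≤ 1e-08
5/2^n ≤ 1e-08
2^n ≥ 500000000
n ≥ log₂(500000000) = 28.90
n ≥ 29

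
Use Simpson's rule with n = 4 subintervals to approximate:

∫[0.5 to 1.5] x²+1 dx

f(x) = x²+1
a = 0.5, b = 1.5, n = 4
h = (b - a)/n = 0.250000

Simpson's rule: (h/3)[f(x₀) + 4f(x₁) + 2f(x₂) + ... + f(xₙ)]

x_0 = 0.5000, f(x_0) = 1.250000, coefficient = 1
x_1 = 0.7500, f(x_1) = 1.562500, coefficient = 4
x_2 = 1.0000, f(x_2) = 2.000000, coefficient = 2
x_3 = 1.2500, f(x_3) = 2.562500, coefficient = 4
x_4 = 1.5000, f(x_4) = 3.250000, coefficient = 1

I ≈ (0.250000/3) × 25.000000 = 2.083333
Exact value: 2.083333
Error: 0.000000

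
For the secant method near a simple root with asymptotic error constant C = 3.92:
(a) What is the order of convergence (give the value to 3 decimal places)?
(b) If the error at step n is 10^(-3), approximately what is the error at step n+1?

(a) Secant method has superlinear convergence with order φ = (1+√5)/2 ≈ 1.618.
    This means |e_{n+1}| ≈ C|e_n|^1.618.

(b) With |e_n| = 10^(-3) and C = 3.92:
    |e_{n+1}| ≈ 3.92 × (10^(-3))^1.618 = 3.92 × 10^(-4.85)

(a) ≈ 1.618 (golden ratio); (b) |e_{n+1}| ≈ 5.485e-05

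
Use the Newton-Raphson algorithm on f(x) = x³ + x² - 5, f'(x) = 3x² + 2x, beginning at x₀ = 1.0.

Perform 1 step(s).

f(x) = x³ + x² - 5
f'(x) = 3x² + 2x
x₀ = 1.0

Newton-Raphson formula: x_{n+1} = x_n - f(x_n)/f'(x_n)

Iteration 1:
  f(1.000000) = -3.000000
  f'(1.000000) = 5.000000
  x_1 = 1.000000 - (-3.000000)/5.000000 = 1.600000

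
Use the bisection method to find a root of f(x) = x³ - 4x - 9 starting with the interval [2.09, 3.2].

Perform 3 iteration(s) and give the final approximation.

f(x) = x³ - 4x - 9
Initial interval: [2.09, 3.2]

Iteration 1:
  c_1 = (2.090000 + 3.200000)/2 = 2.645000
  f(c_1) = f(2.645000) = -1.075514
  f(a) × f(c) ≥ 0, new interval: [2.645000, 3.200000]
Iteration 2:
  c_2 = (2.645000 + 3.200000)/2 = 2.922500
  f(c_2) = f(2.922500) = 4.271091
  f(a) × f(c) < 0, new interval: [2.645000, 2.922500]
Iteration 3:
  c_3 = (2.645000 + 2.922500)/2 = 2.783750
  f(c_3) = f(2.783750) = 1.437014
  f(a) × f(c) < 0, new interval: [2.645000, 2.783750]

After 3 iteration(s), the approximation is c_3 = 2.783750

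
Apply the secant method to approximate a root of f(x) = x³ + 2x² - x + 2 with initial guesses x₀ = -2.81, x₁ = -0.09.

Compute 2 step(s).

f(x) = x³ + 2x² - x + 2
x₀ = -2.81, x₁ = -0.09

Secant formula: x_{n+1} = x_n - f(x_n)(x_n - x_{n-1})/(f(x_n) - f(x_{n-1}))

Iteration 1:
  f(-2.810000) = -1.585841
  f(-0.090000) = 2.105471
  x_2 = -0.090000 - 2.105471×(-0.090000 - (-2.810000))/(2.105471 - (-1.585841))
       = -1.641449
Iteration 2:
  f(-0.090000) = 2.105471
  f(-1.641449) = 4.607513
  x_3 = -1.641449 - 4.607513×(-1.641449 - (-0.090000))/(4.607513 - 2.105471)
       = 1.215546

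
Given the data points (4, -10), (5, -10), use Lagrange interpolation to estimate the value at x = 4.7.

Lagrange interpolation formula:
P(x) = Σ yᵢ × Lᵢ(x)
where Lᵢ(x) = Π_{j≠i} (x - xⱼ)/(xᵢ - xⱼ)

L_0(4.7) = (4.7 - 5)/(4 - 5) = 0.300000
L_1(4.7) = (4.7 - 4)/(5 - 4) = 0.700000

P(4.7) = (-10)×L_0(4.7) + (-10)×L_1(4.7)
P(4.7) = -10.000000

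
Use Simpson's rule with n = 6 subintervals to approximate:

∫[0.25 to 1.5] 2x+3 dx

f(x) = 2x+3
a = 0.25, b = 1.5, n = 6
h = (b - a)/n = 0.208333

Simpson's rule: (h/3)[f(x₀) + 4f(x₁) + 2f(x₂) + ... + f(xₙ)]

x_0 = 0.2500, f(x_0) = 3.500000, coefficient = 1
x_1 = 0.4583, f(x_1) = 3.916667, coefficient = 4
x_2 = 0.6667, f(x_2) = 4.333333, coefficient = 2
x_3 = 0.8750, f(x_3) = 4.750000, coefficient = 4
x_4 = 1.0833, f(x_4) = 5.166667, coefficient = 2
x_5 = 1.2917, f(x_5) = 5.583333, coefficient = 4
x_6 = 1.5000, f(x_6) = 6.000000, coefficient = 1

I ≈ (0.208333/3) × 85.500000 = 5.937500
Exact value: 5.937500
Error: 0.000000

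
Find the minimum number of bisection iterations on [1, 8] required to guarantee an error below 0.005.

We need (b-a)/2^n ≤ 0.005
(8 - 1)/2^n ≤ 0.005
7/2^n ≤ 0.005
2^n ≥ 1400
n ≥ log₂(1400) = 10.45
n ≥ 11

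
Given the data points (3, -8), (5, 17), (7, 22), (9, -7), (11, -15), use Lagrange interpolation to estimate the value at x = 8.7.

Lagrange interpolation formula:
P(x) = Σ yᵢ × Lᵢ(x)
where Lᵢ(x) = Π_{j≠i} (x - xⱼ)/(xᵢ - xⱼ)

L_0(8.7) = (8.7 - 5)/(3 - 5) × (8.7 - 7)/(3 - 7) × (8.7 - 9)/(3 - 9) × (8.7 - 11)/(3 - 11) = 0.011302
L_1(8.7) = (8.7 - 3)/(5 - 3) × (8.7 - 7)/(5 - 7) × (8.7 - 9)/(5 - 9) × (8.7 - 11)/(5 - 11) = -0.069647
L_2(8.7) = (8.7 - 3)/(7 - 3) × (8.7 - 5)/(7 - 5) × (8.7 - 9)/(7 - 9) × (8.7 - 11)/(7 - 11) = 0.227377
L_3(8.7) = (8.7 - 3)/(9 - 3) × (8.7 - 5)/(9 - 5) × (8.7 - 7)/(9 - 7) × (8.7 - 11)/(9 - 11) = 0.858978
L_4(8.7) = (8.7 - 3)/(11 - 3) × (8.7 - 5)/(11 - 5) × (8.7 - 7)/(11 - 7) × (8.7 - 9)/(11 - 9) = -0.028010

P(8.7) = (-8)×L_0(8.7) + 17×L_1(8.7) + 22×L_2(8.7) + (-7)×L_3(8.7) + (-15)×L_4(8.7)
P(8.7) = -1.864826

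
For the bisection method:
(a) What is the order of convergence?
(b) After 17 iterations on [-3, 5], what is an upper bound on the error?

(a) Bisection has linear (order 1) convergence; the error is halved each step.

(b) Error bound = (b-a)/2^n = (5 - (-3))/2^{17}
    = 8/2^{17}

(a) 1 (linear); (b) error ≤ 6.10e-05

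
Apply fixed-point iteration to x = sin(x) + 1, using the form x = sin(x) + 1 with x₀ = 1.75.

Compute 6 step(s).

Equation: x = sin(x) + 1
Fixed-point form: x = sin(x) + 1
x₀ = 1.75

x_1 = g(1.750000) = 1.983986
x_2 = g(1.983986) = 1.915845
x_3 = g(1.915845) = 1.941059
x_4 = g(1.941059) = 1.932232
x_5 = g(1.932232) = 1.935390
x_6 = g(1.935390) = 1.934269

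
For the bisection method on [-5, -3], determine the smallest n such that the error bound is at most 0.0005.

We need (b-a)/2^n ≤ 0.0005
(-3 - (-5))/2^n ≤ 0.0005
2/2^n ≤ 0.0005
2^n ≥ 4000
n ≥ log₂(4000) = 11.97
n ≥ 12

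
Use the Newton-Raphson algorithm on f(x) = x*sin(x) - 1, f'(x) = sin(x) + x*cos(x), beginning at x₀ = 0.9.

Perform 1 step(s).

f(x) = x*sin(x) - 1
f'(x) = sin(x) + x*cos(x)
x₀ = 0.9

Newton-Raphson formula: x_{n+1} = x_n - f(x_n)/f'(x_n)

Iteration 1:
  f(0.900000) = -0.295006
  f'(0.900000) = 1.342776
  x_1 = 0.900000 - (-0.295006)/1.342776 = 1.119698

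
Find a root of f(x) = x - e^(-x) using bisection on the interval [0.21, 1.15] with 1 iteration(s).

f(x) = x - e^(-x)
Initial interval: [0.21, 1.15]

Iteration 1:
  c_1 = (0.210000 + 1.150000)/2 = 0.680000
  f(c_1) = f(0.680000) = 0.173383
  f(a) × f(c) < 0, new interval: [0.210000, 0.680000]

After 1 iteration(s), the approximation is c_1 = 0.680000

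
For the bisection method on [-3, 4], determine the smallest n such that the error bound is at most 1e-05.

We need (b-a)/2^n ≤ 1e-05
(4 - (-3))/2^n ≤ 1e-05
7/2^n ≤ 1e-05
2^n ≥ 700000
n ≥ log₂(700000) = 19.42
n ≥ 20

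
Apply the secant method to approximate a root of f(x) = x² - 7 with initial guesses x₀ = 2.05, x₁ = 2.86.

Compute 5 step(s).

f(x) = x² - 7
x₀ = 2.05, x₁ = 2.86

Secant formula: x_{n+1} = x_n - f(x_n)(x_n - x_{n-1})/(f(x_n) - f(x_{n-1}))

Iteration 1:
  f(2.050000) = -2.797500
  f(2.860000) = 1.179600
  x_2 = 2.860000 - 1.179600×(2.860000 - 2.050000)/(1.179600 - (-2.797500))
       = 2.619756
Iteration 2:
  f(2.860000) = 1.179600
  f(2.619756) = -0.136881
  x_3 = 2.619756 - (-0.136881)×(2.619756 - 2.860000)/(-0.136881 - 1.179600)
       = 2.644735
Iteration 3:
  f(2.619756) = -0.136881
  f(2.644735) = -0.005377
  x_4 = 2.644735 - (-0.005377)×(2.644735 - 2.619756)/(-0.005377 - (-0.136881))
       = 2.645756
Iteration 4:
  f(2.644735) = -0.005377
  f(2.645756) = 0.000027
  x_5 = 2.645756 - 0.000027×(2.645756 - 2.644735)/(0.000027 - (-0.005377))
       = 2.645751
Iteration 5:
  f(2.645756) = 0.000027
  f(2.645751) = 0.000000
  x_6 = 2.645751 - 0.000000×(2.645751 - 2.645756)/(0.000000 - 0.000027)
       = 2.645751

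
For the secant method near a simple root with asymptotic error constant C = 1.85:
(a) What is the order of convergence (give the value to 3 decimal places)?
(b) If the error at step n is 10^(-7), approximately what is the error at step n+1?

(a) Secant method has superlinear convergence with order φ = (1+√5)/2 ≈ 1.618.
    This means |e_{n+1}| ≈ C|e_n|^1.618.

(b) With |e_n| = 10^(-7) and C = 1.85:
    |e_{n+1}| ≈ 1.85 × (10^(-7))^1.618 = 1.85 × 10^(-11.33)

(a) ≈ 1.618 (golden ratio); (b) |e_{n+1}| ≈ 8.728e-12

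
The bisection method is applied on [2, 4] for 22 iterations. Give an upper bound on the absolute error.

Bisection error bound: |error| ≤ (b-a)/2^n
|error| ≤ (4 - 2)/2^22 = 2/2^22
|error| ≤ 0.0000004768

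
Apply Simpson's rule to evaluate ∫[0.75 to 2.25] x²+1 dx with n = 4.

f(x) = x²+1
a = 0.75, b = 2.25, n = 4
h = (b - a)/n = 0.375000

Simpson's rule: (h/3)[f(x₀) + 4f(x₁) + 2f(x₂) + ... + f(xₙ)]

x_0 = 0.7500, f(x_0) = 1.562500, coefficient = 1
x_1 = 1.1250, f(x_1) = 2.265625, coefficient = 4
x_2 = 1.5000, f(x_2) = 3.250000, coefficient = 2
x_3 = 1.8750, f(x_3) = 4.515625, coefficient = 4
x_4 = 2.2500, f(x_4) = 6.062500, coefficient = 1

I ≈ (0.375000/3) × 41.250000 = 5.156250
Exact value: 5.156250
Error: 0.000000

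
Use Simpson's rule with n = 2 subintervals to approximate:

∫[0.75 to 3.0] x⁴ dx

f(x) = x⁴
a = 0.75, b = 3.0, n = 2
h = (b - a)/n = 1.125000

Simpson's rule: (h/3)[f(x₀) + 4f(x₁) + 2f(x₂) + ... + f(xₙ)]

x_0 = 0.7500, f(x_0) = 0.316406, coefficient = 1
x_1 = 1.8750, f(x_1) = 12.359619, coefficient = 4
x_2 = 3.0000, f(x_2) = 81.000000, coefficient = 1

I ≈ (1.125000/3) × 130.754883 = 49.033081
Exact value: 48.552539
Error: 0.480542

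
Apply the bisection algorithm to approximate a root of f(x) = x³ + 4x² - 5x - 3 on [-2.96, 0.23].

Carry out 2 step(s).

f(x) = x³ + 4x² - 5x - 3
Initial interval: [-2.96, 0.23]

Iteration 1:
  c_1 = (-2.960000 + 0.230000)/2 = -1.365000
  f(c_1) = f(-1.365000) = 8.734598
  f(a) × f(c) ≥ 0, new interval: [-1.365000, 0.230000]
Iteration 2:
  c_2 = (-1.365000 + 0.230000)/2 = -0.567500
  f(c_2) = f(-0.567500) = 0.942958
  f(a) × f(c) ≥ 0, new interval: [-0.567500, 0.230000]

After 2 iteration(s), the approximation is c_2 = -0.567500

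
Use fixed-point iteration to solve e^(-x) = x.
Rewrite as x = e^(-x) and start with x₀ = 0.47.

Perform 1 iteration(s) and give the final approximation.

Equation: e^(-x) = x
Fixed-point form: x = e^(-x)
x₀ = 0.47

x_1 = g(0.470000) = 0.625002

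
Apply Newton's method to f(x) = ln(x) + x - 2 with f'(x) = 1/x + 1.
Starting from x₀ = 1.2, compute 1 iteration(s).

f(x) = ln(x) + x - 2
f'(x) = 1/x + 1
x₀ = 1.2

Newton-Raphson formula: x_{n+1} = x_n - f(x_n)/f'(x_n)

Iteration 1:
  f(1.200000) = -0.617678
  f'(1.200000) = 1.833333
  x_1 = 1.200000 - (-0.617678)/1.833333 = 1.536916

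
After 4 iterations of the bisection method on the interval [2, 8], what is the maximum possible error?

Bisection error bound: |error| ≤ (b-a)/2^n
|error| ≤ (8 - 2)/2^4 = 6/2^4
|error| ≤ 0.3750000000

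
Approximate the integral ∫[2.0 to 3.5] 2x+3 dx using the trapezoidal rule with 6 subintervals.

f(x) = 2x+3
a = 2.0, b = 3.5, n = 6
h = (b - a)/n = 0.250000

Trapezoidal rule: (h/2)[f(x₀) + 2f(x₁) + 2f(x₂) + ... + f(xₙ)]

x_0 = 2.0000, f(x_0) = 7.000000, coefficient = 1
x_1 = 2.2500, f(x_1) = 7.500000, coefficient = 2
x_2 = 2.5000, f(x_2) = 8.000000, coefficient = 2
x_3 = 2.7500, f(x_3) = 8.500000, coefficient = 2
x_4 = 3.0000, f(x_4) = 9.000000, coefficient = 2
x_5 = 3.2500, f(x_5) = 9.500000, coefficient = 2
x_6 = 3.5000, f(x_6) = 10.000000, coefficient = 1

I ≈ (0.250000/2) × 102.000000 = 12.750000
Exact value: 12.750000
Error: 0.000000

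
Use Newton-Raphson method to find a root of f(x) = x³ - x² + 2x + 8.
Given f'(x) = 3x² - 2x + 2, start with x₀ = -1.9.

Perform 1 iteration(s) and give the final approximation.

f(x) = x³ - x² + 2x + 8
f'(x) = 3x² - 2x + 2
x₀ = -1.9

Newton-Raphson formula: x_{n+1} = x_n - f(x_n)/f'(x_n)

Iteration 1:
  f(-1.900000) = -6.269000
  f'(-1.900000) = 16.630000
  x_1 = -1.900000 - (-6.269000)/16.630000 = -1.523031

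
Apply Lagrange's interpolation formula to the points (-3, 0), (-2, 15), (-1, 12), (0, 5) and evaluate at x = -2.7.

Lagrange interpolation formula:
P(x) = Σ yᵢ × Lᵢ(x)
where Lᵢ(x) = Π_{j≠i} (x - xⱼ)/(xᵢ - xⱼ)

L_0(-2.7) = (-2.7 - (-2))/(-3 - (-2)) × (-2.7 - (-1))/(-3 - (-1)) × (-2.7 - 0)/(-3 - 0) = 0.535500
L_1(-2.7) = (-2.7 - (-3))/(-2 - (-3)) × (-2.7 - (-1))/(-2 - (-1)) × (-2.7 - 0)/(-2 - 0) = 0.688500
L_2(-2.7) = (-2.7 - (-3))/(-1 - (-3)) × (-2.7 - (-2))/(-1 - (-2)) × (-2.7 - 0)/(-1 - 0) = -0.283500
L_3(-2.7) = (-2.7 - (-3))/(0 - (-3)) × (-2.7 - (-2))/(0 - (-2)) × (-2.7 - (-1))/(0 - (-1)) = 0.059500

P(-2.7) = 0×L_0(-2.7) + 15×L_1(-2.7) + 12×L_2(-2.7) + 5×L_3(-2.7)
P(-2.7) = 7.223000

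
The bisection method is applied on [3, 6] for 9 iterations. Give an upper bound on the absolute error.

Bisection error bound: |error| ≤ (b-a)/2^n
|error| ≤ (6 - 3)/2^9 = 3/2^9
|error| ≤ 0.0058593750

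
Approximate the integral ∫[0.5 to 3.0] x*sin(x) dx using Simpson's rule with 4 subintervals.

f(x) = x*sin(x)
a = 0.5, b = 3.0, n = 4
h = (b - a)/n = 0.625000

Simpson's rule: (h/3)[f(x₀) + 4f(x₁) + 2f(x₂) + ... + f(xₙ)]

x_0 = 0.5000, f(x_0) = 0.239713, coefficient = 1
x_1 = 1.1250, f(x_1) = 1.015051, coefficient = 4
x_2 = 1.7500, f(x_2) = 1.721975, coefficient = 2
x_3 = 2.3750, f(x_3) = 1.647502, coefficient = 4
x_4 = 3.0000, f(x_4) = 0.423360, coefficient = 1

I ≈ (0.625000/3) × 14.757236 = 3.074424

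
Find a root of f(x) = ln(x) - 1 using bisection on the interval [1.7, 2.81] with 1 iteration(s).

f(x) = ln(x) - 1
Initial interval: [1.7, 2.81]

Iteration 1:
  c_1 = (1.700000 + 2.810000)/2 = 2.255000
  f(c_1) = f(2.255000) = -0.186850
  f(a) × f(c) ≥ 0, new interval: [2.255000, 2.810000]

After 1 iteration(s), the approximation is c_1 = 2.255000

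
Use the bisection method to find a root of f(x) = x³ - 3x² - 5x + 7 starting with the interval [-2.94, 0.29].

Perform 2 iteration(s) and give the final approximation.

f(x) = x³ - 3x² - 5x + 7
Initial interval: [-2.94, 0.29]

Iteration 1:
  c_1 = (-2.940000 + 0.290000)/2 = -1.325000
  f(c_1) = f(-1.325000) = 6.031922
  f(a) × f(c) < 0, new interval: [-2.940000, -1.325000]
Iteration 2:
  c_2 = (-2.940000 + (-1.325000))/2 = -2.132500
  f(c_2) = f(-2.132500) = -5.677832
  f(a) × f(c) ≥ 0, new interval: [-2.132500, -1.325000]

After 2 iteration(s), the approximation is c_2 = -2.132500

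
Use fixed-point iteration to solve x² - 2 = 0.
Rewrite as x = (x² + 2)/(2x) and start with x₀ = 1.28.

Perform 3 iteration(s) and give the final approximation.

Equation: x² - 2 = 0
Fixed-point form: x = (x² + 2)/(2x)
x₀ = 1.28

x_1 = g(1.280000) = 1.421250
x_2 = g(1.421250) = 1.414231
x_3 = g(1.414231) = 1.414214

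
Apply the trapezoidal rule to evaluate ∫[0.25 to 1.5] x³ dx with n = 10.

f(x) = x³
a = 0.25, b = 1.5, n = 10
h = (b - a)/n = 0.125000

Trapezoidal rule: (h/2)[f(x₀) + 2f(x₁) + 2f(x₂) + ... + f(xₙ)]

x_0 = 0.2500, f(x_0) = 0.015625, coefficient = 1
x_1 = 0.3750, f(x_1) = 0.052734, coefficient = 2
x_2 = 0.5000, f(x_2) = 0.125000, coefficient = 2
x_3 = 0.6250, f(x_3) = 0.244141, coefficient = 2
x_4 = 0.7500, f(x_4) = 0.421875, coefficient = 2
x_5 = 0.8750, f(x_5) = 0.669922, coefficient = 2
x_6 = 1.0000, f(x_6) = 1.000000, coefficient = 2
x_7 = 1.1250, f(x_7) = 1.423828, coefficient = 2
x_8 = 1.2500, f(x_8) = 1.953125, coefficient = 2
x_9 = 1.3750, f(x_9) = 2.599609, coefficient = 2
x_10 = 1.5000, f(x_10) = 3.375000, coefficient = 1

I ≈ (0.125000/2) × 20.371094 = 1.273193
Exact value: 1.264648
Error: 0.008545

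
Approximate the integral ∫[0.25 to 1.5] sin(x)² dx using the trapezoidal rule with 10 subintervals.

f(x) = sin(x)²
a = 0.25, b = 1.5, n = 10
h = (b - a)/n = 0.125000

Trapezoidal rule: (h/2)[f(x₀) + 2f(x₁) + 2f(x₂) + ... + f(xₙ)]

x_0 = 0.2500, f(x_0) = 0.061209, coefficient = 1
x_1 = 0.3750, f(x_1) = 0.134156, coefficient = 2
x_2 = 0.5000, f(x_2) = 0.229849, coefficient = 2
x_3 = 0.6250, f(x_3) = 0.342339, coefficient = 2
x_4 = 0.7500, f(x_4) = 0.464631, coefficient = 2
x_5 = 0.8750, f(x_5) = 0.589123, coefficient = 2
x_6 = 1.0000, f(x_6) = 0.708073, coefficient = 2
x_7 = 1.1250, f(x_7) = 0.814087, coefficient = 2
x_8 = 1.2500, f(x_8) = 0.900572, coefficient = 2
x_9 = 1.3750, f(x_9) = 0.962151, coefficient = 2
x_10 = 1.5000, f(x_10) = 0.994996, coefficient = 1

I ≈ (0.125000/2) × 11.346167 = 0.709135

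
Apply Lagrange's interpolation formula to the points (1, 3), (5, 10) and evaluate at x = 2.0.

Lagrange interpolation formula:
P(x) = Σ yᵢ × Lᵢ(x)
where Lᵢ(x) = Π_{j≠i} (x - xⱼ)/(xᵢ - xⱼ)

L_0(2.0) = (2.0 - 5)/(1 - 5) = 0.750000
L_1(2.0) = (2.0 - 1)/(5 - 1) = 0.250000

P(2.0) = 3×L_0(2.0) + 10×L_1(2.0)
P(2.0) = 4.750000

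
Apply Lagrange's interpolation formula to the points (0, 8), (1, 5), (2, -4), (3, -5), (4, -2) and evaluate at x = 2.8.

Lagrange interpolation formula:
P(x) = Σ yᵢ × Lᵢ(x)
where Lᵢ(x) = Π_{j≠i} (x - xⱼ)/(xᵢ - xⱼ)

L_0(2.8) = (2.8 - 1)/(0 - 1) × (2.8 - 2)/(0 - 2) × (2.8 - 3)/(0 - 3) × (2.8 - 4)/(0 - 4) = 0.014400
L_1(2.8) = (2.8 - 0)/(1 - 0) × (2.8 - 2)/(1 - 2) × (2.8 - 3)/(1 - 3) × (2.8 - 4)/(1 - 4) = -0.089600
L_2(2.8) = (2.8 - 0)/(2 - 0) × (2.8 - 1)/(2 - 1) × (2.8 - 3)/(2 - 3) × (2.8 - 4)/(2 - 4) = 0.302400
L_3(2.8) = (2.8 - 0)/(3 - 0) × (2.8 - 1)/(3 - 1) × (2.8 - 2)/(3 - 2) × (2.8 - 4)/(3 - 4) = 0.806400
L_4(2.8) = (2.8 - 0)/(4 - 0) × (2.8 - 1)/(4 - 1) × (2.8 - 2)/(4 - 2) × (2.8 - 3)/(4 - 3) = -0.033600

P(2.8) = 8×L_0(2.8) + 5×L_1(2.8) + (-4)×L_2(2.8) + (-5)×L_3(2.8) + (-2)×L_4(2.8)
P(2.8) = -5.507200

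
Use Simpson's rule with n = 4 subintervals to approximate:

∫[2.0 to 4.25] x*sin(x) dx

f(x) = x*sin(x)
a = 2.0, b = 4.25, n = 4
h = (b - a)/n = 0.562500

Simpson's rule: (h/3)[f(x₀) + 4f(x₁) + 2f(x₂) + ... + f(xₙ)]

x_0 = 2.0000, f(x_0) = 1.818595, coefficient = 1
x_1 = 2.5625, f(x_1) = 1.402366, coefficient = 4
x_2 = 3.1250, f(x_2) = 0.051850, coefficient = 2
x_3 = 3.6875, f(x_3) = -1.914527, coefficient = 4
x_4 = 4.2500, f(x_4) = -3.803705, coefficient = 1

I ≈ (0.562500/3) × -3.930055 = -0.736885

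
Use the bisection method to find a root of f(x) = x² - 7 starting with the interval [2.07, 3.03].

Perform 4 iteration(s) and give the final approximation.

f(x) = x² - 7
Initial interval: [2.07, 3.03]

Iteration 1:
  c_1 = (2.070000 + 3.030000)/2 = 2.550000
  f(c_1) = f(2.550000) = -0.497500
  f(a) × f(c) ≥ 0, new interval: [2.550000, 3.030000]
Iteration 2:
  c_2 = (2.550000 + 3.030000)/2 = 2.790000
  f(c_2) = f(2.790000) = 0.784100
  f(a) × f(c) < 0, new interval: [2.550000, 2.790000]
Iteration 3:
  c_3 = (2.550000 + 2.790000)/2 = 2.670000
  f(c_3) = f(2.670000) = 0.128900
  f(a) × f(c) < 0, new interval: [2.550000, 2.670000]
Iteration 4:
  c_4 = (2.550000 + 2.670000)/2 = 2.610000
  f(c_4) = f(2.610000) = -0.187900
  f(a) × f(c) ≥ 0, new interval: [2.610000, 2.670000]

After 4 iteration(s), the approximation is c_4 = 2.610000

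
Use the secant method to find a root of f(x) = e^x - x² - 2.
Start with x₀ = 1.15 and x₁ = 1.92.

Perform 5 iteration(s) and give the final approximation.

f(x) = e^x - x² - 2
x₀ = 1.15, x₁ = 1.92

Secant formula: x_{n+1} = x_n - f(x_n)(x_n - x_{n-1})/(f(x_n) - f(x_{n-1}))

Iteration 1:
  f(1.150000) = -0.164307
  f(1.920000) = 1.134558
  x_2 = 1.920000 - 1.134558×(1.920000 - 1.150000)/(1.134558 - (-0.164307))
       = 1.247405
Iteration 2:
  f(1.920000) = 1.134558
  f(1.247405) = -0.074722
  x_3 = 1.247405 - (-0.074722)×(1.247405 - 1.920000)/(-0.074722 - 1.134558)
       = 1.288965
Iteration 3:
  f(1.247405) = -0.074722
  f(1.288965) = -0.032402
  x_4 = 1.288965 - (-0.032402)×(1.288965 - 1.247405)/(-0.032402 - (-0.074722))
       = 1.320785
Iteration 4:
  f(1.288965) = -0.032402
  f(1.320785) = 0.001889
  x_5 = 1.320785 - 0.001889×(1.320785 - 1.288965)/(0.001889 - (-0.032402))
       = 1.319033
Iteration 5:
  f(1.320785) = 0.001889
  f(1.319033) = -0.000045
  x_6 = 1.319033 - (-0.000045)×(1.319033 - 1.320785)/(-0.000045 - 0.001889)
       = 1.319074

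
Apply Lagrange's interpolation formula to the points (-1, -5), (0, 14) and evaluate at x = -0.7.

Lagrange interpolation formula:
P(x) = Σ yᵢ × Lᵢ(x)
where Lᵢ(x) = Π_{j≠i} (x - xⱼ)/(xᵢ - xⱼ)

L_0(-0.7) = (-0.7 - 0)/(-1 - 0) = 0.700000
L_1(-0.7) = (-0.7 - (-1))/(0 - (-1)) = 0.300000

P(-0.7) = (-5)×L_0(-0.7) + 14×L_1(-0.7)
P(-0.7) = 0.700000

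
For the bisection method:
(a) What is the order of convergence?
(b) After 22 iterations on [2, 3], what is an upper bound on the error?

(a) Bisection has linear (order 1) convergence; the error is halved each step.

(b) Error bound = (b-a)/2^n = (3 - 2)/2^{22}
    = 1/2^{22}

(a) 1 (linear); (b) error ≤ 2.38e-07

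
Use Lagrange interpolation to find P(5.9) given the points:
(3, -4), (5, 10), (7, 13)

Lagrange interpolation formula:
P(x) = Σ yᵢ × Lᵢ(x)
where Lᵢ(x) = Π_{j≠i} (x - xⱼ)/(xᵢ - xⱼ)

L_0(5.9) = (5.9 - 5)/(3 - 5) × (5.9 - 7)/(3 - 7) = -0.123750
L_1(5.9) = (5.9 - 3)/(5 - 3) × (5.9 - 7)/(5 - 7) = 0.797500
L_2(5.9) = (5.9 - 3)/(7 - 3) × (5.9 - 5)/(7 - 5) = 0.326250

P(5.9) = (-4)×L_0(5.9) + 10×L_1(5.9) + 13×L_2(5.9)
P(5.9) = 12.711250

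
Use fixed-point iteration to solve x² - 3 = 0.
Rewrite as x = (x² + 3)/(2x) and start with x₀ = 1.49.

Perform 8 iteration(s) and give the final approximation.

Equation: x² - 3 = 0
Fixed-point form: x = (x² + 3)/(2x)
x₀ = 1.49

x_1 = g(1.490000) = 1.751711
x_2 = g(1.751711) = 1.732161
x_3 = g(1.732161) = 1.732051
x_4 = g(1.732051) = 1.732051
x_5 = g(1.732051) = 1.732051
x_6 = g(1.732051) = 1.732051
x_7 = g(1.732051) = 1.732051
x_8 = g(1.732051) = 1.732051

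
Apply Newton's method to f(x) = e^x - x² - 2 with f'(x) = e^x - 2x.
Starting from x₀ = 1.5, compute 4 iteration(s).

f(x) = e^x - x² - 2
f'(x) = e^x - 2x
x₀ = 1.5

Newton-Raphson formula: x_{n+1} = x_n - f(x_n)/f'(x_n)

Iteration 1:
  f(1.500000) = 0.231689
  f'(1.500000) = 1.481689
  x_1 = 1.500000 - 0.231689/1.481689 = 1.343632
Iteration 2:
  f(1.343632) = 0.027592
  f'(1.343632) = 1.145675
  x_2 = 1.343632 - 0.027592/1.145675 = 1.319548
Iteration 3:
  f(1.319548) = 0.000523
  f'(1.319548) = 1.102634
  x_3 = 1.319548 - 0.000523/1.102634 = 1.319074
Iteration 4:
  f(1.319074) = 0.000000
  f'(1.319074) = 1.101808
  x_4 = 1.319074 - 0.000000/1.101808 = 1.319074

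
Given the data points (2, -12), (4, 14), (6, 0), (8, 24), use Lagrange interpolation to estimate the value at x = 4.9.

Lagrange interpolation formula:
P(x) = Σ yᵢ × Lᵢ(x)
where Lᵢ(x) = Π_{j≠i} (x - xⱼ)/(xᵢ - xⱼ)

L_0(4.9) = (4.9 - 4)/(2 - 4) × (4.9 - 6)/(2 - 6) × (4.9 - 8)/(2 - 8) = -0.063937
L_1(4.9) = (4.9 - 2)/(4 - 2) × (4.9 - 6)/(4 - 6) × (4.9 - 8)/(4 - 8) = 0.618062
L_2(4.9) = (4.9 - 2)/(6 - 2) × (4.9 - 4)/(6 - 4) × (4.9 - 8)/(6 - 8) = 0.505688
L_3(4.9) = (4.9 - 2)/(8 - 2) × (4.9 - 4)/(8 - 4) × (4.9 - 6)/(8 - 6) = -0.059813

P(4.9) = (-12)×L_0(4.9) + 14×L_1(4.9) + 0×L_2(4.9) + 24×L_3(4.9)
P(4.9) = 7.984625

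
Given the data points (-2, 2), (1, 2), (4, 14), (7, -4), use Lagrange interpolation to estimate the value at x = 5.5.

Lagrange interpolation formula:
P(x) = Σ yᵢ × Lᵢ(x)
where Lᵢ(x) = Π_{j≠i} (x - xⱼ)/(xᵢ - xⱼ)

L_0(5.5) = (5.5 - 1)/(-2 - 1) × (5.5 - 4)/(-2 - 4) × (5.5 - 7)/(-2 - 7) = 0.062500
L_1(5.5) = (5.5 - (-2))/(1 - (-2)) × (5.5 - 4)/(1 - 4) × (5.5 - 7)/(1 - 7) = -0.312500
L_2(5.5) = (5.5 - (-2))/(4 - (-2)) × (5.5 - 1)/(4 - 1) × (5.5 - 7)/(4 - 7) = 0.937500
L_3(5.5) = (5.5 - (-2))/(7 - (-2)) × (5.5 - 1)/(7 - 1) × (5.5 - 4)/(7 - 4) = 0.312500

P(5.5) = 2×L_0(5.5) + 2×L_1(5.5) + 14×L_2(5.5) + (-4)×L_3(5.5)
P(5.5) = 11.375000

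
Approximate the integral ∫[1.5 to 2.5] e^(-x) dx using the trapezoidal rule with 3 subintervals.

f(x) = e^(-x)
a = 1.5, b = 2.5, n = 3
h = (b - a)/n = 0.333333

Trapezoidal rule: (h/2)[f(x₀) + 2f(x₁) + 2f(x₂) + ... + f(xₙ)]

x_0 = 1.5000, f(x_0) = 0.223130, coefficient = 1
x_1 = 1.8333, f(x_1) = 0.159880, coefficient = 2
x_2 = 2.1667, f(x_2) = 0.114559, coefficient = 2
x_3 = 2.5000, f(x_3) = 0.082085, coefficient = 1

I ≈ (0.333333/2) × 0.854092 = 0.142349
Exact value: 0.141045
Error: 0.001304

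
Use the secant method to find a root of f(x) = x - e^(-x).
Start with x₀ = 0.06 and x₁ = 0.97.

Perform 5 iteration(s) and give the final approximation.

f(x) = x - e^(-x)
x₀ = 0.06, x₁ = 0.97

Secant formula: x_{n+1} = x_n - f(x_n)(x_n - x_{n-1})/(f(x_n) - f(x_{n-1}))

Iteration 1:
  f(0.060000) = -0.881765
  f(0.970000) = 0.590917
  x_2 = 0.970000 - 0.590917×(0.970000 - 0.060000)/(0.590917 - (-0.881765))
       = 0.604860
Iteration 2:
  f(0.970000) = 0.590917
  f(0.604860) = 0.058710
  x_3 = 0.604860 - 0.058710×(0.604860 - 0.970000)/(0.058710 - 0.590917)
       = 0.564581
Iteration 3:
  f(0.604860) = 0.058710
  f(0.564581) = -0.004018
  x_4 = 0.564581 - (-0.004018)×(0.564581 - 0.604860)/(-0.004018 - 0.058710)
       = 0.567161
Iteration 4:
  f(0.564581) = -0.004018
  f(0.567161) = 0.000027
  x_5 = 0.567161 - 0.000027×(0.567161 - 0.564581)/(0.000027 - (-0.004018))
       = 0.567143
Iteration 5:
  f(0.567161) = 0.000027
  f(0.567143) = 0.000000
  x_6 = 0.567143 - 0.000000×(0.567143 - 0.567161)/(0.000000 - 0.000027)
       = 0.567143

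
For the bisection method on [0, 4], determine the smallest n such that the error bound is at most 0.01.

We need (b-a)/2^n ≤ 0.01
(4 - 0)/2^n ≤ 0.01
4/2^n ≤ 0.01
2^n ≥ 400
n ≥ log₂(400) = 8.64
n ≥ 9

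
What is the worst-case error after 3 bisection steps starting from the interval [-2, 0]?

Bisection error bound: |error| ≤ (b-a)/2^n
|error| ≤ (0 - (-2))/2^3 = 2/2^3
|error| ≤ 0.2500000000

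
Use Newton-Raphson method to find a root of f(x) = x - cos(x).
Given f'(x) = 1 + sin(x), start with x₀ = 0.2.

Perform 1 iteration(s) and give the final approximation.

f(x) = x - cos(x)
f'(x) = 1 + sin(x)
x₀ = 0.2

Newton-Raphson formula: x_{n+1} = x_n - f(x_n)/f'(x_n)

Iteration 1:
  f(0.200000) = -0.780067
  f'(0.200000) = 1.198669
  x_1 = 0.200000 - (-0.780067)/1.198669 = 0.850777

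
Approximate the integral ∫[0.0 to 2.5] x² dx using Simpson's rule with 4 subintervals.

f(x) = x²
a = 0.0, b = 2.5, n = 4
h = (b - a)/n = 0.625000

Simpson's rule: (h/3)[f(x₀) + 4f(x₁) + 2f(x₂) + ... + f(xₙ)]

x_0 = 0.0000, f(x_0) = 0.000000, coefficient = 1
x_1 = 0.6250, f(x_1) = 0.390625, coefficient = 4
x_2 = 1.2500, f(x_2) = 1.562500, coefficient = 2
x_3 = 1.8750, f(x_3) = 3.515625, coefficient = 4
x_4 = 2.5000, f(x_4) = 6.250000, coefficient = 1

I ≈ (0.625000/3) × 25.000000 = 5.208333
Exact value: 5.208333
Error: 0.000000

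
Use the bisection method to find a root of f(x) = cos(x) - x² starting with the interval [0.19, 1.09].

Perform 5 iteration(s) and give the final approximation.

f(x) = cos(x) - x²
Initial interval: [0.19, 1.09]

Iteration 1:
  c_1 = (0.190000 + 1.090000)/2 = 0.640000
  f(c_1) = f(0.640000) = 0.392496
  f(a) × f(c) ≥ 0, new interval: [0.640000, 1.090000]
Iteration 2:
  c_2 = (0.640000 + 1.090000)/2 = 0.865000
  f(c_2) = f(0.865000) = -0.099585
  f(a) × f(c) < 0, new interval: [0.640000, 0.865000]
Iteration 3:
  c_3 = (0.640000 + 0.865000)/2 = 0.752500
  f(c_3) = f(0.752500) = 0.163726
  f(a) × f(c) ≥ 0, new interval: [0.752500, 0.865000]
Iteration 4:
  c_4 = (0.752500 + 0.865000)/2 = 0.808750
  f(c_4) = f(0.808750) = 0.036327
  f(a) × f(c) ≥ 0, new interval: [0.808750, 0.865000]
Iteration 5:
  c_5 = (0.808750 + 0.865000)/2 = 0.836875
  f(c_5) = f(0.836875) = -0.030573
  f(a) × f(c) < 0, new interval: [0.808750, 0.836875]

After 5 iteration(s), the approximation is c_5 = 0.836875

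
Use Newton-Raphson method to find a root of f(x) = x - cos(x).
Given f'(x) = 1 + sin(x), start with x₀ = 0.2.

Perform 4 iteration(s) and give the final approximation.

f(x) = x - cos(x)
f'(x) = 1 + sin(x)
x₀ = 0.2

Newton-Raphson formula: x_{n+1} = x_n - f(x_n)/f'(x_n)

Iteration 1:
  f(0.200000) = -0.780067
  f'(0.200000) = 1.198669
  x_1 = 0.200000 - (-0.780067)/1.198669 = 0.850777
Iteration 2:
  f(0.850777) = 0.191378
  f'(0.850777) = 1.751793
  x_2 = 0.850777 - 0.191378/1.751793 = 0.741530
Iteration 3:
  f(0.741530) = 0.004094
  f'(0.741530) = 1.675417
  x_3 = 0.741530 - 0.004094/1.675417 = 0.739086
Iteration 4:
  f(0.739086) = 0.000002
  f'(0.739086) = 1.673613
  x_4 = 0.739086 - 0.000002/1.673613 = 0.739085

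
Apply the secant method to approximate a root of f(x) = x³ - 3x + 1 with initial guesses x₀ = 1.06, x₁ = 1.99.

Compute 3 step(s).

f(x) = x³ - 3x + 1
x₀ = 1.06, x₁ = 1.99

Secant formula: x_{n+1} = x_n - f(x_n)(x_n - x_{n-1})/(f(x_n) - f(x_{n-1}))

Iteration 1:
  f(1.060000) = -0.988984
  f(1.990000) = 2.910599
  x_2 = 1.990000 - 2.910599×(1.990000 - 1.060000)/(2.910599 - (-0.988984))
       = 1.295860
Iteration 2:
  f(1.990000) = 2.910599
  f(1.295860) = -0.711503
  x_3 = 1.295860 - (-0.711503)×(1.295860 - 1.990000)/(-0.711503 - 2.910599)
       = 1.432212
Iteration 3:
  f(1.295860) = -0.711503
  f(1.432212) = -0.358837
  x_4 = 1.432212 - (-0.358837)×(1.432212 - 1.295860)/(-0.358837 - (-0.711503))
       = 1.570951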